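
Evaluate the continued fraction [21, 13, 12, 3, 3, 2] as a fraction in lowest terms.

78025/3702

Fold from the inside: start with 2/1.
  3 + 1/2 = 7/2
  3 + 2/7 = 23/7
  12 + 7/23 = 283/23
  13 + 23/283 = 3702/283
  21 + 283/3702 = 78025/3702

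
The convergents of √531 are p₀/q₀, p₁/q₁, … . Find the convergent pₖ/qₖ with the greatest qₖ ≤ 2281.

√531 = [23; 23, 46, …] (period length 2).
Convergents:
  p_0/q_0 = 23/1
  p_1/q_1 = 530/23
  p_2/q_2 = 24403/1059
  p_3/q_3 = 561799/24380
q_2 = 1059 ≤ 2281 < 24380 = q_3, so the answer is 24403/1059.

24403/1059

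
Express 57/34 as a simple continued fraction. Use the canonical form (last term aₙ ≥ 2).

[1; 1, 2, 11]

57 = 1×34 + 23
34 = 1×23 + 11
23 = 2×11 + 1
11 = 11×1 + 0  (stop)
So 57/34 = [1; 1, 2, 11].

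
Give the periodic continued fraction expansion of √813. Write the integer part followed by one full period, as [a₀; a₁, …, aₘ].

[28; 1, 1, 18, 1, 1, 56]

a₀ = ⌊√813⌋ = 28.
With m₀=0, d₀=1 and mₖ₊₁ = dₖaₖ − mₖ, dₖ₊₁ = (n − mₖ₊₁²)/dₖ, aₖ₊₁ = ⌊(a₀+mₖ₊₁)/dₖ₊₁⌋:
  k=1: m=28, d=29, a=1
  k=2: m=1, d=28, a=1
  k=3: m=27, d=3, a=18
  k=4: m=27, d=28, a=1
  k=5: m=1, d=29, a=1
  k=6: m=28, d=1, a=56
d=1 and a=2a₀=56 at k=6, so the next step gives (m, d) = (28, 29) again — its k=1 value — and the period has length 6.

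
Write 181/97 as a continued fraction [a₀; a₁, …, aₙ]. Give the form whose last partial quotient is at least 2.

[1; 1, 6, 2, 6]

181 = 1*97 + 84
97 = 1*84 + 13
84 = 6*13 + 6
13 = 2*6 + 1
6 = 6*1 + 0  (stop)
So 181/97 = [1; 1, 6, 2, 6].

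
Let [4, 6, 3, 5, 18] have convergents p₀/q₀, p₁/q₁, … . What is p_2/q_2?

79/19

Using pₖ = aₖpₖ₋₁ + pₖ₋₂, qₖ = aₖqₖ₋₁ + qₖ₋₂ (with p₋₁=1, p₋₂=0, q₋₁=0, q₋₂=1):
  k=0: a=4, p=4, q=1
  k=1: a=6, p=25, q=6
  k=2: a=3, p=79, q=19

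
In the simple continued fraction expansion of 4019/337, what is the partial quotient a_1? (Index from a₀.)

1

4019 = 11·337 + 312   →  a_0 = 11
337 = 1·312 + 25   →  a_1 = 1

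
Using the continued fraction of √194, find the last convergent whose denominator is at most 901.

√194 = [13; 1, 12, 1, 26, …] (period length 4).
Convergents:
  p_0/q_0 = 13/1
  p_1/q_1 = 14/1
  p_2/q_2 = 181/13
  p_3/q_3 = 195/14
  p_4/q_4 = 5251/377
  p_5/q_5 = 5446/391
  p_6/q_6 = 70603/5069
q_5 = 391 ≤ 901 < 5069 = q_6, so the answer is 5446/391.

5446/391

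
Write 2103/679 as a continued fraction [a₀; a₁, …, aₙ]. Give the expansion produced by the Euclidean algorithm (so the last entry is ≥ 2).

[3; 10, 3, 2, 9]

2103 = 3×679 + 66
679 = 10×66 + 19
66 = 3×19 + 9
19 = 2×9 + 1
9 = 9×1 + 0  (stop)
So 2103/679 = [3; 10, 3, 2, 9].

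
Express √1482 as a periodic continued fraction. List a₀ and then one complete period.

a₀ = ⌊√1482⌋ = 38.
With m₀=0, d₀=1 and mₖ₊₁ = dₖaₖ − mₖ, dₖ₊₁ = (n − mₖ₊₁²)/dₖ, aₖ₊₁ = ⌊(a₀+mₖ₊₁)/dₖ₊₁⌋:
  k=1: m=38, d=38, a=2
  k=2: m=38, d=1, a=76
d=1 and a=2a₀=76 at k=2, so the next step gives (m, d) = (38, 38) again — its k=1 value — and the period has length 2.

[38; 2, 76]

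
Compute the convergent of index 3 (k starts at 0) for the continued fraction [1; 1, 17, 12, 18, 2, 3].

Using pₖ = aₖpₖ₋₁ + pₖ₋₂, qₖ = aₖqₖ₋₁ + qₖ₋₂ (with p₋₁=1, p₋₂=0, q₋₁=0, q₋₂=1):
  k=0: a=1, p=1, q=1
  k=1: a=1, p=2, q=1
  k=2: a=17, p=35, q=18
  k=3: a=12, p=422, q=217

422/217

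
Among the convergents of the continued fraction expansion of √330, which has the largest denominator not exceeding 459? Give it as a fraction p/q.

√330 = [18; 6, 36, …] (period length 2).
Convergents:
  p_0/q_0 = 18/1
  p_1/q_1 = 109/6
  p_2/q_2 = 3942/217
  p_3/q_3 = 23761/1308
q_2 = 217 ≤ 459 < 1308 = q_3, so the answer is 3942/217.

3942/217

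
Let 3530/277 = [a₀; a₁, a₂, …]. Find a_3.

3530 = 12·277 + 206   →  a_0 = 12
277 = 1·206 + 71   →  a_1 = 1
206 = 2·71 + 64   →  a_2 = 2
71 = 1·64 + 7   →  a_3 = 1

1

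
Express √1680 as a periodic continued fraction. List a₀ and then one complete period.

a₀ = ⌊√1680⌋ = 40.
With m₀=0, d₀=1 and mₖ₊₁ = dₖaₖ − mₖ, dₖ₊₁ = (n − mₖ₊₁²)/dₖ, aₖ₊₁ = ⌊(a₀+mₖ₊₁)/dₖ₊₁⌋:
  k=1: m=40, d=80, a=1
  k=2: m=40, d=1, a=80
d=1 and a=2a₀=80 at k=2, so the next step gives (m, d) = (40, 80) again — its k=1 value — and the period has length 2.

[40; 1, 80]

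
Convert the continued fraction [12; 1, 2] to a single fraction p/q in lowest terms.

Fold from the inside: start with 2/1.
  1 + 1/2 = 3/2
  12 + 2/3 = 38/3

38/3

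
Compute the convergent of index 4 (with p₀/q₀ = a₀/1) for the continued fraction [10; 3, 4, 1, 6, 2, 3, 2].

Using pₖ = aₖpₖ₋₁ + pₖ₋₂, qₖ = aₖqₖ₋₁ + qₖ₋₂ (with p₋₁=1, p₋₂=0, q₋₁=0, q₋₂=1):
  k=0: a=10, p=10, q=1
  k=1: a=3, p=31, q=3
  k=2: a=4, p=134, q=13
  k=3: a=1, p=165, q=16
  k=4: a=6, p=1124, q=109

1124/109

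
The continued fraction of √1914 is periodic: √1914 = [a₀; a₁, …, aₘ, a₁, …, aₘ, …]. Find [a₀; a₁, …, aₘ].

a₀ = ⌊√1914⌋ = 43.
With m₀=0, d₀=1 and mₖ₊₁ = dₖaₖ − mₖ, dₖ₊₁ = (n − mₖ₊₁²)/dₖ, aₖ₊₁ = ⌊(a₀+mₖ₊₁)/dₖ₊₁⌋:
  k=1: m=43, d=65, a=1
  k=2: m=22, d=22, a=2
  k=3: m=22, d=65, a=1
  k=4: m=43, d=1, a=86
d=1 and a=2a₀=86 at k=4, so the next step gives (m, d) = (43, 65) again — its k=1 value — and the period has length 4.

[43; 1, 2, 1, 86]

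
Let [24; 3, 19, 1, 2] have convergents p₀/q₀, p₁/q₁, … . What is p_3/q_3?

1484/61

Using pₖ = aₖpₖ₋₁ + pₖ₋₂, qₖ = aₖqₖ₋₁ + qₖ₋₂ (with p₋₁=1, p₋₂=0, q₋₁=0, q₋₂=1):
  k=0: a=24, p=24, q=1
  k=1: a=3, p=73, q=3
  k=2: a=19, p=1411, q=58
  k=3: a=1, p=1484, q=61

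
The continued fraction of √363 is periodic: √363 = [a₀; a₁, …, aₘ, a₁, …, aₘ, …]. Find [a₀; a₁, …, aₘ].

[19; 19, 38]

a₀ = ⌊√363⌋ = 19.
With m₀=0, d₀=1 and mₖ₊₁ = dₖaₖ − mₖ, dₖ₊₁ = (n − mₖ₊₁²)/dₖ, aₖ₊₁ = ⌊(a₀+mₖ₊₁)/dₖ₊₁⌋:
  k=1: m=19, d=2, a=19
  k=2: m=19, d=1, a=38
d=1 and a=2a₀=38 at k=2, so the next step gives (m, d) = (19, 2) again — its k=1 value — and the period has length 2.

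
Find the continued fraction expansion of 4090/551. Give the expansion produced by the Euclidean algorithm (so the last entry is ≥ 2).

4090 = 7*551 + 233
551 = 2*233 + 85
233 = 2*85 + 63
85 = 1*63 + 22
63 = 2*22 + 19
22 = 1*19 + 3
19 = 6*3 + 1
3 = 3*1 + 0  (stop)
So 4090/551 = [7; 2, 2, 1, 2, 1, 6, 3].

[7; 2, 2, 1, 2, 1, 6, 3]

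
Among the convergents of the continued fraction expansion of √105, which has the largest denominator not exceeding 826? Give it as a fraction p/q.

√105 = [10; 4, 20, …] (period length 2).
Convergents:
  p_0/q_0 = 10/1
  p_1/q_1 = 41/4
  p_2/q_2 = 830/81
  p_3/q_3 = 3361/328
  p_4/q_4 = 68050/6641
q_3 = 328 ≤ 826 < 6641 = q_4, so the answer is 3361/328.

3361/328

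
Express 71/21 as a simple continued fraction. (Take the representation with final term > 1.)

[3; 2, 1, 1, 1, 2]

71 = 3*21 + 8
21 = 2*8 + 5
8 = 1*5 + 3
5 = 1*3 + 2
3 = 1*2 + 1
2 = 2*1 + 0  (stop)
So 71/21 = [3; 2, 1, 1, 1, 2].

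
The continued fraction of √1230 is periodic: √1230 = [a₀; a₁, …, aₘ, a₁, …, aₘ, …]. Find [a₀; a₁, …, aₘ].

a₀ = ⌊√1230⌋ = 35.
With m₀=0, d₀=1 and mₖ₊₁ = dₖaₖ − mₖ, dₖ₊₁ = (n − mₖ₊₁²)/dₖ, aₖ₊₁ = ⌊(a₀+mₖ₊₁)/dₖ₊₁⌋:
  k=1: m=35, d=5, a=14
  k=2: m=35, d=1, a=70
d=1 and a=2a₀=70 at k=2, so the next step gives (m, d) = (35, 5) again — its k=1 value — and the period has length 2.

[35; 14, 70]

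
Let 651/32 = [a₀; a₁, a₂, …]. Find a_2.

651 = 20·32 + 11   →  a_0 = 20
32 = 2·11 + 10   →  a_1 = 2
11 = 1·10 + 1   →  a_2 = 1

1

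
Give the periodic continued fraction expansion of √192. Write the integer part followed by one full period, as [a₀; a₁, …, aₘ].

[13; 1, 5, 1, 26]

a₀ = ⌊√192⌋ = 13.
With m₀=0, d₀=1 and mₖ₊₁ = dₖaₖ − mₖ, dₖ₊₁ = (n − mₖ₊₁²)/dₖ, aₖ₊₁ = ⌊(a₀+mₖ₊₁)/dₖ₊₁⌋:
  k=1: m=13, d=23, a=1
  k=2: m=10, d=4, a=5
  k=3: m=10, d=23, a=1
  k=4: m=13, d=1, a=26
d=1 and a=2a₀=26 at k=4, so the next step gives (m, d) = (13, 23) again — its k=1 value — and the period has length 4.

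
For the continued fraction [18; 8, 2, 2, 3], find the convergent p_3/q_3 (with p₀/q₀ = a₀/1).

Using pₖ = aₖpₖ₋₁ + pₖ₋₂, qₖ = aₖqₖ₋₁ + qₖ₋₂ (with p₋₁=1, p₋₂=0, q₋₁=0, q₋₂=1):
  k=0: a=18, p=18, q=1
  k=1: a=8, p=145, q=8
  k=2: a=2, p=308, q=17
  k=3: a=2, p=761, q=42

761/42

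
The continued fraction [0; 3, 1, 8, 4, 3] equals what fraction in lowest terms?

120/467

Fold from the inside: start with 3/1.
  4 + 1/3 = 13/3
  8 + 3/13 = 107/13
  1 + 13/107 = 120/107
  3 + 107/120 = 467/120
  0 + 120/467 = 120/467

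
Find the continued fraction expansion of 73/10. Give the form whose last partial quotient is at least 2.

[7; 3, 3]

73 = 7×10 + 3
10 = 3×3 + 1
3 = 3×1 + 0  (stop)
So 73/10 = [7; 3, 3].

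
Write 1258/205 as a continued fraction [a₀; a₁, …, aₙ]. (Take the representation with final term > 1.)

1258 = 6·205 + 28
205 = 7·28 + 9
28 = 3·9 + 1
9 = 9·1 + 0  (stop)
So 1258/205 = [6; 7, 3, 9].

[6; 7, 3, 9]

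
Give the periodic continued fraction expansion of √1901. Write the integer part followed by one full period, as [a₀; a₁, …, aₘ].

[43; 1, 1, 1, 1, 86]

a₀ = ⌊√1901⌋ = 43.
With m₀=0, d₀=1 and mₖ₊₁ = dₖaₖ − mₖ, dₖ₊₁ = (n − mₖ₊₁²)/dₖ, aₖ₊₁ = ⌊(a₀+mₖ₊₁)/dₖ₊₁⌋:
  k=1: m=43, d=52, a=1
  k=2: m=9, d=35, a=1
  k=3: m=26, d=35, a=1
  k=4: m=9, d=52, a=1
  k=5: m=43, d=1, a=86
d=1 and a=2a₀=86 at k=5, so the next step gives (m, d) = (43, 52) again — its k=1 value — and the period has length 5.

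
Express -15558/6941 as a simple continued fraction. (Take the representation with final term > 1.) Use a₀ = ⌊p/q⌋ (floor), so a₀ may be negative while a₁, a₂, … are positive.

[-3; 1, 3, 7, 13, 1, 16]

-15558 = -3×6941 + 5265
6941 = 1×5265 + 1676
5265 = 3×1676 + 237
1676 = 7×237 + 17
237 = 13×17 + 16
17 = 1×16 + 1
16 = 16×1 + 0  (stop)
So -15558/6941 = [-3; 1, 3, 7, 13, 1, 16].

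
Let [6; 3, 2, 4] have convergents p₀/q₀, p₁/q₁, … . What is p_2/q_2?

44/7

Using pₖ = aₖpₖ₋₁ + pₖ₋₂, qₖ = aₖqₖ₋₁ + qₖ₋₂ (with p₋₁=1, p₋₂=0, q₋₁=0, q₋₂=1):
  k=0: a=6, p=6, q=1
  k=1: a=3, p=19, q=3
  k=2: a=2, p=44, q=7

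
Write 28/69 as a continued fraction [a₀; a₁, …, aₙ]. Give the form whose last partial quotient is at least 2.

[0; 2, 2, 6, 2]

28 = 0×69 + 28
69 = 2×28 + 13
28 = 2×13 + 2
13 = 6×2 + 1
2 = 2×1 + 0  (stop)
So 28/69 = [0; 2, 2, 6, 2].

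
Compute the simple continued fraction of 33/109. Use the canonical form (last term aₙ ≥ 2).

33 = 0·109 + 33
109 = 3·33 + 10
33 = 3·10 + 3
10 = 3·3 + 1
3 = 3·1 + 0  (stop)
So 33/109 = [0; 3, 3, 3, 3].

[0; 3, 3, 3, 3]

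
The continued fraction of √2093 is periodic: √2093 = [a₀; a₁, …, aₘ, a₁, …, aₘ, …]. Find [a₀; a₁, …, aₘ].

a₀ = ⌊√2093⌋ = 45.
With m₀=0, d₀=1 and mₖ₊₁ = dₖaₖ − mₖ, dₖ₊₁ = (n − mₖ₊₁²)/dₖ, aₖ₊₁ = ⌊(a₀+mₖ₊₁)/dₖ₊₁⌋:
  k=1: m=45, d=68, a=1
  k=2: m=23, d=23, a=2
  k=3: m=23, d=68, a=1
  k=4: m=45, d=1, a=90
d=1 and a=2a₀=90 at k=4, so the next step gives (m, d) = (45, 68) again — its k=1 value — and the period has length 4.

[45; 1, 2, 1, 90]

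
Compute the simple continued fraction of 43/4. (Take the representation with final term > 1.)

43 = 10×4 + 3
4 = 1×3 + 1
3 = 3×1 + 0  (stop)
So 43/4 = [10; 1, 3].

[10; 1, 3]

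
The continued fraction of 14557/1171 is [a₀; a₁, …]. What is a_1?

14557 = 12·1171 + 505   →  a_0 = 12
1171 = 2·505 + 161   →  a_1 = 2

2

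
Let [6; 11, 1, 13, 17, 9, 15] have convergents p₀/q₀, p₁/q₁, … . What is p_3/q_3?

Using pₖ = aₖpₖ₋₁ + pₖ₋₂, qₖ = aₖqₖ₋₁ + qₖ₋₂ (with p₋₁=1, p₋₂=0, q₋₁=0, q₋₂=1):
  k=0: a=6, p=6, q=1
  k=1: a=11, p=67, q=11
  k=2: a=1, p=73, q=12
  k=3: a=13, p=1016, q=167

1016/167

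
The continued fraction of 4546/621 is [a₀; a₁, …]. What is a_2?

8

4546 = 7·621 + 199   →  a_0 = 7
621 = 3·199 + 24   →  a_1 = 3
199 = 8·24 + 7   →  a_2 = 8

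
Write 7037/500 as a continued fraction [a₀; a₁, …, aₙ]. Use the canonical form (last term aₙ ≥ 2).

[14; 13, 1, 1, 18]

7037 = 14·500 + 37
500 = 13·37 + 19
37 = 1·19 + 18
19 = 1·18 + 1
18 = 18·1 + 0  (stop)
So 7037/500 = [14; 13, 1, 1, 18].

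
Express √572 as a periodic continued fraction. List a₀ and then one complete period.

a₀ = ⌊√572⌋ = 23.

[23; 1, 10, 1, 46]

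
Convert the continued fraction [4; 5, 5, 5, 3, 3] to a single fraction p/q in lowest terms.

Using pₖ = aₖpₖ₋₁ + pₖ₋₂ and qₖ = aₖqₖ₋₁ + qₖ₋₂:
  k=0: a=4, p=4, q=1
  k=1: a=5, p=21, q=5
  k=2: a=5, p=109, q=26
  k=3: a=5, p=566, q=135
  k=4: a=3, p=1807, q=431
  k=5: a=3, p=5987, q=1428

5987/1428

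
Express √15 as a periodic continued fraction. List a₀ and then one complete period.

[3; 1, 6]

a₀ = ⌊√15⌋ = 3.
With m₀=0, d₀=1 and mₖ₊₁ = dₖaₖ − mₖ, dₖ₊₁ = (n − mₖ₊₁²)/dₖ, aₖ₊₁ = ⌊(a₀+mₖ₊₁)/dₖ₊₁⌋:
  k=1: m=3, d=6, a=1
  k=2: m=3, d=1, a=6
d=1 and a=2a₀=6 at k=2, so the next step gives (m, d) = (3, 6) again — its k=1 value — and the period has length 2.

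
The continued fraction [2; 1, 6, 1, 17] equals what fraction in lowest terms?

411/143

Using pₖ = aₖpₖ₋₁ + pₖ₋₂ and qₖ = aₖqₖ₋₁ + qₖ₋₂:
  k=0: a=2, p=2, q=1
  k=1: a=1, p=3, q=1
  k=2: a=6, p=20, q=7
  k=3: a=1, p=23, q=8
  k=4: a=17, p=411, q=143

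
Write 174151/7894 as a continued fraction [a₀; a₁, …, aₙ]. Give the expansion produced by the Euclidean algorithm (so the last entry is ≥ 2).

174151 = 22*7894 + 483
7894 = 16*483 + 166
483 = 2*166 + 151
166 = 1*151 + 15
151 = 10*15 + 1
15 = 15*1 + 0  (stop)
So 174151/7894 = [22; 16, 2, 1, 10, 15].

[22; 16, 2, 1, 10, 15]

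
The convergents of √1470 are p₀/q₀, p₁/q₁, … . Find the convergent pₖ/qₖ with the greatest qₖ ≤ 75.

√1470 = [38; 2, 1, 14, 1, 2, 76, …] (period length 6).
Convergents:
  p_0/q_0 = 38/1
  p_1/q_1 = 77/2
  p_2/q_2 = 115/3
  p_3/q_3 = 1687/44
  p_4/q_4 = 1802/47
  p_5/q_5 = 5291/138
q_4 = 47 ≤ 75 < 138 = q_5, so the answer is 1802/47.

1802/47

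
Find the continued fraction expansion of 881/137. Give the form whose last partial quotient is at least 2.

881 = 6*137 + 59
137 = 2*59 + 19
59 = 3*19 + 2
19 = 9*2 + 1
2 = 2*1 + 0  (stop)
So 881/137 = [6; 2, 3, 9, 2].

[6; 2, 3, 9, 2]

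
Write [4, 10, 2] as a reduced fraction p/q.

Fold from the inside: start with 2/1.
  10 + 1/2 = 21/2
  4 + 2/21 = 86/21

86/21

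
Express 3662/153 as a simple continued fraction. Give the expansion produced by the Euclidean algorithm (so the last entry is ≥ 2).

3662 = 23×153 + 143
153 = 1×143 + 10
143 = 14×10 + 3
10 = 3×3 + 1
3 = 3×1 + 0  (stop)
So 3662/153 = [23; 1, 14, 3, 3].

[23; 1, 14, 3, 3]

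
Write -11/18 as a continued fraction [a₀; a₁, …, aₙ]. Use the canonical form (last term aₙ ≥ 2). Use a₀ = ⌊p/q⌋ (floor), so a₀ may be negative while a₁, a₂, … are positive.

-11 = -1·18 + 7
18 = 2·7 + 4
7 = 1·4 + 3
4 = 1·3 + 1
3 = 3·1 + 0  (stop)
So -11/18 = [-1; 2, 1, 1, 3].

[-1; 2, 1, 1, 3]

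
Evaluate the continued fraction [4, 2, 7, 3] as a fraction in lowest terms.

Using pₖ = aₖpₖ₋₁ + pₖ₋₂ and qₖ = aₖqₖ₋₁ + qₖ₋₂:
  k=0: a=4, p=4, q=1
  k=1: a=2, p=9, q=2
  k=2: a=7, p=67, q=15
  k=3: a=3, p=210, q=47

210/47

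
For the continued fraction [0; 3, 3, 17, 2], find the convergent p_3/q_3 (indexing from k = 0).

52/173

Using pₖ = aₖpₖ₋₁ + pₖ₋₂, qₖ = aₖqₖ₋₁ + qₖ₋₂ (with p₋₁=1, p₋₂=0, q₋₁=0, q₋₂=1):
  k=0: a=0, p=0, q=1
  k=1: a=3, p=1, q=3
  k=2: a=3, p=3, q=10
  k=3: a=17, p=52, q=173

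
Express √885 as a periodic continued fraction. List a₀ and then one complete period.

[29; 1, 2, 1, 58]

a₀ = ⌊√885⌋ = 29.
With m₀=0, d₀=1 and mₖ₊₁ = dₖaₖ − mₖ, dₖ₊₁ = (n − mₖ₊₁²)/dₖ, aₖ₊₁ = ⌊(a₀+mₖ₊₁)/dₖ₊₁⌋:
  k=1: m=29, d=44, a=1
  k=2: m=15, d=15, a=2
  k=3: m=15, d=44, a=1
  k=4: m=29, d=1, a=58
d=1 and a=2a₀=58 at k=4, so the next step gives (m, d) = (29, 44) again — its k=1 value — and the period has length 4.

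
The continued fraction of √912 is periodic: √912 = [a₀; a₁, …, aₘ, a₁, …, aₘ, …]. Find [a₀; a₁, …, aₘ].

a₀ = ⌊√912⌋ = 30.

[30; 5, 60]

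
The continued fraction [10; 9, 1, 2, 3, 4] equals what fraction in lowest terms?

4213/417

Fold from the inside: start with 4/1.
  3 + 1/4 = 13/4
  2 + 4/13 = 30/13
  1 + 13/30 = 43/30
  9 + 30/43 = 417/43
  10 + 43/417 = 4213/417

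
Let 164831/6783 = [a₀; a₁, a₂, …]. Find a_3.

16

164831 = 24·6783 + 2039   →  a_0 = 24
6783 = 3·2039 + 666   →  a_1 = 3
2039 = 3·666 + 41   →  a_2 = 3
666 = 16·41 + 10   →  a_3 = 16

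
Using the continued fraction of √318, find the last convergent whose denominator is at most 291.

3834/215

√318 = [17; 1, 4, 1, 34, …] (period length 4).
Convergents:
  p_0/q_0 = 17/1
  p_1/q_1 = 18/1
  p_2/q_2 = 89/5
  p_3/q_3 = 107/6
  p_4/q_4 = 3727/209
  p_5/q_5 = 3834/215
  p_6/q_6 = 19063/1069
q_5 = 215 ≤ 291 < 1069 = q_6, so the answer is 3834/215.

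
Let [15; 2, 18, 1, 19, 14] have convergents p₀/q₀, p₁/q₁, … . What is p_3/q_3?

604/39

Using pₖ = aₖpₖ₋₁ + pₖ₋₂, qₖ = aₖqₖ₋₁ + qₖ₋₂ (with p₋₁=1, p₋₂=0, q₋₁=0, q₋₂=1):
  k=0: a=15, p=15, q=1
  k=1: a=2, p=31, q=2
  k=2: a=18, p=573, q=37
  k=3: a=1, p=604, q=39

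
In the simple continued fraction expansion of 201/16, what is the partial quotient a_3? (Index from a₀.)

3

201 = 12·16 + 9   →  a_0 = 12
16 = 1·9 + 7   →  a_1 = 1
9 = 1·7 + 2   →  a_2 = 1
7 = 3·2 + 1   →  a_3 = 3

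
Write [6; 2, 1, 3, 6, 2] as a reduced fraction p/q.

948/149

Using pₖ = aₖpₖ₋₁ + pₖ₋₂ and qₖ = aₖqₖ₋₁ + qₖ₋₂:
  k=0: a=6, p=6, q=1
  k=1: a=2, p=13, q=2
  k=2: a=1, p=19, q=3
  k=3: a=3, p=70, q=11
  k=4: a=6, p=439, q=69
  k=5: a=2, p=948, q=149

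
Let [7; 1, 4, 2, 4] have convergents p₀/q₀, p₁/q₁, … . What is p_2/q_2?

Using pₖ = aₖpₖ₋₁ + pₖ₋₂, qₖ = aₖqₖ₋₁ + qₖ₋₂ (with p₋₁=1, p₋₂=0, q₋₁=0, q₋₂=1):
  k=0: a=7, p=7, q=1
  k=1: a=1, p=8, q=1
  k=2: a=4, p=39, q=5

39/5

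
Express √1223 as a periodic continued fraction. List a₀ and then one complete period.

a₀ = ⌊√1223⌋ = 34.
With m₀=0, d₀=1 and mₖ₊₁ = dₖaₖ − mₖ, dₖ₊₁ = (n − mₖ₊₁²)/dₖ, aₖ₊₁ = ⌊(a₀+mₖ₊₁)/dₖ₊₁⌋:
  k=1: m=34, d=67, a=1
  k=2: m=33, d=2, a=33
  k=3: m=33, d=67, a=1
  k=4: m=34, d=1, a=68
d=1 and a=2a₀=68 at k=4, so the next step gives (m, d) = (34, 67) again — its k=1 value — and the period has length 4.

[34; 1, 33, 1, 68]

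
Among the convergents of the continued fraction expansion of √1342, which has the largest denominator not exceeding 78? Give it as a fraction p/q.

1099/30

√1342 = [36; 1, 1, 1, 2, 1, 1, 1, 72, …] (period length 8).
Convergents:
  p_0/q_0 = 36/1
  p_1/q_1 = 37/1
  p_2/q_2 = 73/2
  p_3/q_3 = 110/3
  p_4/q_4 = 293/8
  p_5/q_5 = 403/11
  p_6/q_6 = 696/19
  p_7/q_7 = 1099/30
  p_8/q_8 = 79824/2179
q_7 = 30 ≤ 78 < 2179 = q_8, so the answer is 1099/30.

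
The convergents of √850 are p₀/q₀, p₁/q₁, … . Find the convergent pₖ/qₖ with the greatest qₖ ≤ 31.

√850 = [29; 6, 2, 6, 58, …] (period length 4).
Convergents:
  p_0/q_0 = 29/1
  p_1/q_1 = 175/6
  p_2/q_2 = 379/13
  p_3/q_3 = 2449/84
q_2 = 13 ≤ 31 < 84 = q_3, so the answer is 379/13.

379/13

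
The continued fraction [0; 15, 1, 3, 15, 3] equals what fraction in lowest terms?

Using pₖ = aₖpₖ₋₁ + pₖ₋₂ and qₖ = aₖqₖ₋₁ + qₖ₋₂:
  k=0: a=0, p=0, q=1
  k=1: a=15, p=1, q=15
  k=2: a=1, p=1, q=16
  k=3: a=3, p=4, q=63
  k=4: a=15, p=61, q=961
  k=5: a=3, p=187, q=2946

187/2946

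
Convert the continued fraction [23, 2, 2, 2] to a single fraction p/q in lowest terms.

Using pₖ = aₖpₖ₋₁ + pₖ₋₂ and qₖ = aₖqₖ₋₁ + qₖ₋₂:
  k=0: a=23, p=23, q=1
  k=1: a=2, p=47, q=2
  k=2: a=2, p=117, q=5
  k=3: a=2, p=281, q=12

281/12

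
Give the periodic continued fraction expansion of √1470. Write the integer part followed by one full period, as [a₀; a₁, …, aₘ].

a₀ = ⌊√1470⌋ = 38.
With m₀=0, d₀=1 and mₖ₊₁ = dₖaₖ − mₖ, dₖ₊₁ = (n − mₖ₊₁²)/dₖ, aₖ₊₁ = ⌊(a₀+mₖ₊₁)/dₖ₊₁⌋:
  k=1: m=38, d=26, a=2
  k=2: m=14, d=49, a=1
  k=3: m=35, d=5, a=14
  k=4: m=35, d=49, a=1
  k=5: m=14, d=26, a=2
  k=6: m=38, d=1, a=76
d=1 and a=2a₀=76 at k=6, so the next step gives (m, d) = (38, 26) again — its k=1 value — and the period has length 6.

[38; 2, 1, 14, 1, 2, 76]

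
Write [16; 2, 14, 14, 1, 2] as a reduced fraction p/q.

21131/1282

Using pₖ = aₖpₖ₋₁ + pₖ₋₂ and qₖ = aₖqₖ₋₁ + qₖ₋₂:
  k=0: a=16, p=16, q=1
  k=1: a=2, p=33, q=2
  k=2: a=14, p=478, q=29
  k=3: a=14, p=6725, q=408
  k=4: a=1, p=7203, q=437
  k=5: a=2, p=21131, q=1282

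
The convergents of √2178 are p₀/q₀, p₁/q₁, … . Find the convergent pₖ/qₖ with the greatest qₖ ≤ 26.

√2178 = [46; 1, 2, 46, 2, 1, 92, …] (period length 6).
Convergents:
  p_0/q_0 = 46/1
  p_1/q_1 = 47/1
  p_2/q_2 = 140/3
  p_3/q_3 = 6487/139
q_2 = 3 ≤ 26 < 139 = q_3, so the answer is 140/3.

140/3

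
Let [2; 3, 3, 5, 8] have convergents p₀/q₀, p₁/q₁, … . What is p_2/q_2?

Using pₖ = aₖpₖ₋₁ + pₖ₋₂, qₖ = aₖqₖ₋₁ + qₖ₋₂ (with p₋₁=1, p₋₂=0, q₋₁=0, q₋₂=1):
  k=0: a=2, p=2, q=1
  k=1: a=3, p=7, q=3
  k=2: a=3, p=23, q=10

23/10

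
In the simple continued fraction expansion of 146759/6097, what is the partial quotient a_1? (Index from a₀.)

14

146759 = 24·6097 + 431   →  a_0 = 24
6097 = 14·431 + 63   →  a_1 = 14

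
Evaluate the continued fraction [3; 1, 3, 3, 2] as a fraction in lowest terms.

113/30

Using pₖ = aₖpₖ₋₁ + pₖ₋₂ and qₖ = aₖqₖ₋₁ + qₖ₋₂:
  k=0: a=3, p=3, q=1
  k=1: a=1, p=4, q=1
  k=2: a=3, p=15, q=4
  k=3: a=3, p=49, q=13
  k=4: a=2, p=113, q=30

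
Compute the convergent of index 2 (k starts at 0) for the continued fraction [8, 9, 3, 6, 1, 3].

Using pₖ = aₖpₖ₋₁ + pₖ₋₂, qₖ = aₖqₖ₋₁ + qₖ₋₂ (with p₋₁=1, p₋₂=0, q₋₁=0, q₋₂=1):
  k=0: a=8, p=8, q=1
  k=1: a=9, p=73, q=9
  k=2: a=3, p=227, q=28

227/28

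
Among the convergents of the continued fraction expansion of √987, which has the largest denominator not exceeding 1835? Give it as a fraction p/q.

47439/1510

√987 = [31; 2, 2, 2, 62, …] (period length 4).
Convergents:
  p_0/q_0 = 31/1
  p_1/q_1 = 63/2
  p_2/q_2 = 157/5
  p_3/q_3 = 377/12
  p_4/q_4 = 23531/749
  p_5/q_5 = 47439/1510
  p_6/q_6 = 118409/3769
q_5 = 1510 ≤ 1835 < 3769 = q_6, so the answer is 47439/1510.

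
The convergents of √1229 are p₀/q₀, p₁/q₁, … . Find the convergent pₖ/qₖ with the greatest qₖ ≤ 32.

√1229 = [35; 17, 1, 1, 17, 70, …] (period length 5).
Convergents:
  p_0/q_0 = 35/1
  p_1/q_1 = 596/17
  p_2/q_2 = 631/18
  p_3/q_3 = 1227/35
q_2 = 18 ≤ 32 < 35 = q_3, so the answer is 631/18.

631/18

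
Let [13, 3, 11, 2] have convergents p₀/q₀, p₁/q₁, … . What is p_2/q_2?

453/34

Using pₖ = aₖpₖ₋₁ + pₖ₋₂, qₖ = aₖqₖ₋₁ + qₖ₋₂ (with p₋₁=1, p₋₂=0, q₋₁=0, q₋₂=1):
  k=0: a=13, p=13, q=1
  k=1: a=3, p=40, q=3
  k=2: a=11, p=453, q=34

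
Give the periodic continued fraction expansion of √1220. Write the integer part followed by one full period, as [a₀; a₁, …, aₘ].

a₀ = ⌊√1220⌋ = 34.

[34; 1, 12, 1, 68]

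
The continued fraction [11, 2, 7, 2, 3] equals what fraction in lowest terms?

Using pₖ = aₖpₖ₋₁ + pₖ₋₂ and qₖ = aₖqₖ₋₁ + qₖ₋₂:
  k=0: a=11, p=11, q=1
  k=1: a=2, p=23, q=2
  k=2: a=7, p=172, q=15
  k=3: a=2, p=367, q=32
  k=4: a=3, p=1273, q=111

1273/111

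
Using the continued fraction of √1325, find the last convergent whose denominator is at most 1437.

26536/729

√1325 = [36; 2, 2, 72, …] (period length 3).
Convergents:
  p_0/q_0 = 36/1
  p_1/q_1 = 73/2
  p_2/q_2 = 182/5
  p_3/q_3 = 13177/362
  p_4/q_4 = 26536/729
  p_5/q_5 = 66249/1820
q_4 = 729 ≤ 1437 < 1820 = q_5, so the answer is 26536/729.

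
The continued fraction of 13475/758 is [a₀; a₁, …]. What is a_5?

13475 = 17·758 + 589   →  a_0 = 17
758 = 1·589 + 169   →  a_1 = 1
589 = 3·169 + 82   →  a_2 = 3
169 = 2·82 + 5   →  a_3 = 2
82 = 16·5 + 2   →  a_4 = 16
5 = 2·2 + 1   →  a_5 = 2

2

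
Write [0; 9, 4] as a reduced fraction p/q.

4/37

Using pₖ = aₖpₖ₋₁ + pₖ₋₂ and qₖ = aₖqₖ₋₁ + qₖ₋₂:
  k=0: a=0, p=0, q=1
  k=1: a=9, p=1, q=9
  k=2: a=4, p=4, q=37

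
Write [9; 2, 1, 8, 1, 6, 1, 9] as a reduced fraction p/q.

Fold from the inside: start with 9/1.
  1 + 1/9 = 10/9
  6 + 9/10 = 69/10
  1 + 10/69 = 79/69
  8 + 69/79 = 701/79
  1 + 79/701 = 780/701
  2 + 701/780 = 2261/780
  9 + 780/2261 = 21129/2261

21129/2261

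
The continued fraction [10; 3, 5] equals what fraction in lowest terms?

165/16

Fold from the inside: start with 5/1.
  3 + 1/5 = 16/5
  10 + 5/16 = 165/16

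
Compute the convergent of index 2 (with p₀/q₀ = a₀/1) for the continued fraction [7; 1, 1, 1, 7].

15/2

Using pₖ = aₖpₖ₋₁ + pₖ₋₂, qₖ = aₖqₖ₋₁ + qₖ₋₂ (with p₋₁=1, p₋₂=0, q₋₁=0, q₋₂=1):
  k=0: a=7, p=7, q=1
  k=1: a=1, p=8, q=1
  k=2: a=1, p=15, q=2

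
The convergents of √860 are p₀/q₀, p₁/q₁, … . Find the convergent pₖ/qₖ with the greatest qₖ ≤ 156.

3871/132

√860 = [29; 3, 14, 3, 58, …] (period length 4).
Convergents:
  p_0/q_0 = 29/1
  p_1/q_1 = 88/3
  p_2/q_2 = 1261/43
  p_3/q_3 = 3871/132
  p_4/q_4 = 225779/7699
q_3 = 132 ≤ 156 < 7699 = q_4, so the answer is 3871/132.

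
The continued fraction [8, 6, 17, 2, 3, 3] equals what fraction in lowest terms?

19833/2429

Using pₖ = aₖpₖ₋₁ + pₖ₋₂ and qₖ = aₖqₖ₋₁ + qₖ₋₂:
  k=0: a=8, p=8, q=1
  k=1: a=6, p=49, q=6
  k=2: a=17, p=841, q=103
  k=3: a=2, p=1731, q=212
  k=4: a=3, p=6034, q=739
  k=5: a=3, p=19833, q=2429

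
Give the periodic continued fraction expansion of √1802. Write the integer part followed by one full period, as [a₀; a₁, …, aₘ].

a₀ = ⌊√1802⌋ = 42.
With m₀=0, d₀=1 and mₖ₊₁ = dₖaₖ − mₖ, dₖ₊₁ = (n − mₖ₊₁²)/dₖ, aₖ₊₁ = ⌊(a₀+mₖ₊₁)/dₖ₊₁⌋:
  k=1: m=42, d=38, a=2
  k=2: m=34, d=17, a=4
  k=3: m=34, d=38, a=2
  k=4: m=42, d=1, a=84
d=1 and a=2a₀=84 at k=4, so the next step gives (m, d) = (42, 38) again — its k=1 value — and the period has length 4.

[42; 2, 4, 2, 84]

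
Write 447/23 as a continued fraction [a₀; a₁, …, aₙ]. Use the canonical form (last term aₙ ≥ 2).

[19; 2, 3, 3]

447 = 19*23 + 10
23 = 2*10 + 3
10 = 3*3 + 1
3 = 3*1 + 0  (stop)
So 447/23 = [19; 2, 3, 3].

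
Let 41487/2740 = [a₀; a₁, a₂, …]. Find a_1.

7

41487 = 15·2740 + 387   →  a_0 = 15
2740 = 7·387 + 31   →  a_1 = 7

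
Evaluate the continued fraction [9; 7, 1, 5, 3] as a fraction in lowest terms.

Using pₖ = aₖpₖ₋₁ + pₖ₋₂ and qₖ = aₖqₖ₋₁ + qₖ₋₂:
  k=0: a=9, p=9, q=1
  k=1: a=7, p=64, q=7
  k=2: a=1, p=73, q=8
  k=3: a=5, p=429, q=47
  k=4: a=3, p=1360, q=149

1360/149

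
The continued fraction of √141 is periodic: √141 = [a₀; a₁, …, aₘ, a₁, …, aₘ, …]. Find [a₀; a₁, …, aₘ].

a₀ = ⌊√141⌋ = 11.
With m₀=0, d₀=1 and mₖ₊₁ = dₖaₖ − mₖ, dₖ₊₁ = (n − mₖ₊₁²)/dₖ, aₖ₊₁ = ⌊(a₀+mₖ₊₁)/dₖ₊₁⌋:
  k=1: m=11, d=20, a=1
  k=2: m=9, d=3, a=6
  k=3: m=9, d=20, a=1
  k=4: m=11, d=1, a=22
d=1 and a=2a₀=22 at k=4, so the next step gives (m, d) = (11, 20) again — its k=1 value — and the period has length 4.

[11; 1, 6, 1, 22]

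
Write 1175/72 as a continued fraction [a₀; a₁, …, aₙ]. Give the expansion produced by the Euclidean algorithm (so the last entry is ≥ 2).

1175 = 16×72 + 23
72 = 3×23 + 3
23 = 7×3 + 2
3 = 1×2 + 1
2 = 2×1 + 0  (stop)
So 1175/72 = [16; 3, 7, 1, 2].

[16; 3, 7, 1, 2]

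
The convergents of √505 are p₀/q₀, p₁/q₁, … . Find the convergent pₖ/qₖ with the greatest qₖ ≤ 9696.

√505 = [22; 2, 8, 2, 44, …] (period length 4).
Convergents:
  p_0/q_0 = 22/1
  p_1/q_1 = 45/2
  p_2/q_2 = 382/17
  p_3/q_3 = 809/36
  p_4/q_4 = 35978/1601
  p_5/q_5 = 72765/3238
  p_6/q_6 = 618098/27505
q_5 = 3238 ≤ 9696 < 27505 = q_6, so the answer is 72765/3238.

72765/3238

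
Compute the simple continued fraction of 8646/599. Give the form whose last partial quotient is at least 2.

8646 = 14·599 + 260
599 = 2·260 + 79
260 = 3·79 + 23
79 = 3·23 + 10
23 = 2·10 + 3
10 = 3·3 + 1
3 = 3·1 + 0  (stop)
So 8646/599 = [14; 2, 3, 3, 2, 3, 3].

[14; 2, 3, 3, 2, 3, 3]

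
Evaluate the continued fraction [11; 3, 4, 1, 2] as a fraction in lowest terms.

509/45

Fold from the inside: start with 2/1.
  1 + 1/2 = 3/2
  4 + 2/3 = 14/3
  3 + 3/14 = 45/14
  11 + 14/45 = 509/45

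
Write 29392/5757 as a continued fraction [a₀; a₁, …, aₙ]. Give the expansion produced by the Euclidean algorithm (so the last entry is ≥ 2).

29392 = 5*5757 + 607
5757 = 9*607 + 294
607 = 2*294 + 19
294 = 15*19 + 9
19 = 2*9 + 1
9 = 9*1 + 0  (stop)
So 29392/5757 = [5; 9, 2, 15, 2, 9].

[5; 9, 2, 15, 2, 9]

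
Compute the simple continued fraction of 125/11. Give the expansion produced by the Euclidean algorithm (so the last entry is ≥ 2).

[11; 2, 1, 3]

125 = 11×11 + 4
11 = 2×4 + 3
4 = 1×3 + 1
3 = 3×1 + 0  (stop)
So 125/11 = [11; 2, 1, 3].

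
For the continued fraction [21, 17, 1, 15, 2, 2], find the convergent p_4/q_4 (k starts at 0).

Using pₖ = aₖpₖ₋₁ + pₖ₋₂, qₖ = aₖqₖ₋₁ + qₖ₋₂ (with p₋₁=1, p₋₂=0, q₋₁=0, q₋₂=1):
  k=0: a=21, p=21, q=1
  k=1: a=17, p=358, q=17
  k=2: a=1, p=379, q=18
  k=3: a=15, p=6043, q=287
  k=4: a=2, p=12465, q=592

12465/592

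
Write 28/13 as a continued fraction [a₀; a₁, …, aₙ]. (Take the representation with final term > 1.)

28 = 2*13 + 2
13 = 6*2 + 1
2 = 2*1 + 0  (stop)
So 28/13 = [2; 6, 2].

[2; 6, 2]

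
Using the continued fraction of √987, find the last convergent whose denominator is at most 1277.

23531/749

√987 = [31; 2, 2, 2, 62, …] (period length 4).
Convergents:
  p_0/q_0 = 31/1
  p_1/q_1 = 63/2
  p_2/q_2 = 157/5
  p_3/q_3 = 377/12
  p_4/q_4 = 23531/749
  p_5/q_5 = 47439/1510
q_4 = 749 ≤ 1277 < 1510 = q_5, so the answer is 23531/749.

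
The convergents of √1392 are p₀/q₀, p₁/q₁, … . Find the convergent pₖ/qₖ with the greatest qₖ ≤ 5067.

116443/3121

√1392 = [37; 3, 4, 3, 74, …] (period length 4).
Convergents:
  p_0/q_0 = 37/1
  p_1/q_1 = 112/3
  p_2/q_2 = 485/13
  p_3/q_3 = 1567/42
  p_4/q_4 = 116443/3121
  p_5/q_5 = 350896/9405
q_4 = 3121 ≤ 5067 < 9405 = q_5, so the answer is 116443/3121.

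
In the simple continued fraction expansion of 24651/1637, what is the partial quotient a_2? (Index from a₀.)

24651 = 15·1637 + 96   →  a_0 = 15
1637 = 17·96 + 5   →  a_1 = 17
96 = 19·5 + 1   →  a_2 = 19

19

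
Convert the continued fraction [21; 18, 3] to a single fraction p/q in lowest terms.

Fold from the inside: start with 3/1.
  18 + 1/3 = 55/3
  21 + 3/55 = 1158/55

1158/55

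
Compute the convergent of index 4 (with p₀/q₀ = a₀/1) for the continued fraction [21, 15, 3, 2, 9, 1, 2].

21255/1009

Using pₖ = aₖpₖ₋₁ + pₖ₋₂, qₖ = aₖqₖ₋₁ + qₖ₋₂ (with p₋₁=1, p₋₂=0, q₋₁=0, q₋₂=1):
  k=0: a=21, p=21, q=1
  k=1: a=15, p=316, q=15
  k=2: a=3, p=969, q=46
  k=3: a=2, p=2254, q=107
  k=4: a=9, p=21255, q=1009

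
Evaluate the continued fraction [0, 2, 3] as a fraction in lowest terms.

3/7

Using pₖ = aₖpₖ₋₁ + pₖ₋₂ and qₖ = aₖqₖ₋₁ + qₖ₋₂:
  k=0: a=0, p=0, q=1
  k=1: a=2, p=1, q=2
  k=2: a=3, p=3, q=7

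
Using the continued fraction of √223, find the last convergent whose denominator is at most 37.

224/15

√223 = [14; 1, 13, 1, 28, …] (period length 4).
Convergents:
  p_0/q_0 = 14/1
  p_1/q_1 = 15/1
  p_2/q_2 = 209/14
  p_3/q_3 = 224/15
  p_4/q_4 = 6481/434
q_3 = 15 ≤ 37 < 434 = q_4, so the answer is 224/15.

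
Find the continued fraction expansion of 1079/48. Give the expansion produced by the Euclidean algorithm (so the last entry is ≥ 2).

1079 = 22·48 + 23
48 = 2·23 + 2
23 = 11·2 + 1
2 = 2·1 + 0  (stop)
So 1079/48 = [22; 2, 11, 2].

[22; 2, 11, 2]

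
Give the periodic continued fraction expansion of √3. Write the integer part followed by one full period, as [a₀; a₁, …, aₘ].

[1; 1, 2]

a₀ = ⌊√3⌋ = 1.
With m₀=0, d₀=1 and mₖ₊₁ = dₖaₖ − mₖ, dₖ₊₁ = (n − mₖ₊₁²)/dₖ, aₖ₊₁ = ⌊(a₀+mₖ₊₁)/dₖ₊₁⌋:
  k=1: m=1, d=2, a=1
  k=2: m=1, d=1, a=2
d=1 and a=2a₀=2 at k=2, so the next step gives (m, d) = (1, 2) again — its k=1 value — and the period has length 2.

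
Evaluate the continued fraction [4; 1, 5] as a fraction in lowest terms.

29/6

Using pₖ = aₖpₖ₋₁ + pₖ₋₂ and qₖ = aₖqₖ₋₁ + qₖ₋₂:
  k=0: a=4, p=4, q=1
  k=1: a=1, p=5, q=1
  k=2: a=5, p=29, q=6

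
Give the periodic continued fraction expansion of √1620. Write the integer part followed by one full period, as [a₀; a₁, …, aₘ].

a₀ = ⌊√1620⌋ = 40.
With m₀=0, d₀=1 and mₖ₊₁ = dₖaₖ − mₖ, dₖ₊₁ = (n − mₖ₊₁²)/dₖ, aₖ₊₁ = ⌊(a₀+mₖ₊₁)/dₖ₊₁⌋:
  k=1: m=40, d=20, a=4
  k=2: m=40, d=1, a=80
d=1 and a=2a₀=80 at k=2, so the next step gives (m, d) = (40, 20) again — its k=1 value — and the period has length 2.

[40; 4, 80]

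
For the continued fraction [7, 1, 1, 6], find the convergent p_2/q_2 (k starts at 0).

Using pₖ = aₖpₖ₋₁ + pₖ₋₂, qₖ = aₖqₖ₋₁ + qₖ₋₂ (with p₋₁=1, p₋₂=0, q₋₁=0, q₋₂=1):
  k=0: a=7, p=7, q=1
  k=1: a=1, p=8, q=1
  k=2: a=1, p=15, q=2

15/2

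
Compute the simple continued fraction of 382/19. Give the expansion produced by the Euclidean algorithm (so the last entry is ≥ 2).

382 = 20·19 + 2
19 = 9·2 + 1
2 = 2·1 + 0  (stop)
So 382/19 = [20; 9, 2].

[20; 9, 2]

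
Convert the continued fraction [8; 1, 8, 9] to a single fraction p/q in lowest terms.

Fold from the inside: start with 9/1.
  8 + 1/9 = 73/9
  1 + 9/73 = 82/73
  8 + 73/82 = 729/82

729/82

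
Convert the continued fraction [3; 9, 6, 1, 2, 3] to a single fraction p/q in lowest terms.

Using pₖ = aₖpₖ₋₁ + pₖ₋₂ and qₖ = aₖqₖ₋₁ + qₖ₋₂:
  k=0: a=3, p=3, q=1
  k=1: a=9, p=28, q=9
  k=2: a=6, p=171, q=55
  k=3: a=1, p=199, q=64
  k=4: a=2, p=569, q=183
  k=5: a=3, p=1906, q=613

1906/613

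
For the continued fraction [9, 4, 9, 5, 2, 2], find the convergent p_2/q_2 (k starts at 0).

Using pₖ = aₖpₖ₋₁ + pₖ₋₂, qₖ = aₖqₖ₋₁ + qₖ₋₂ (with p₋₁=1, p₋₂=0, q₋₁=0, q₋₂=1):
  k=0: a=9, p=9, q=1
  k=1: a=4, p=37, q=4
  k=2: a=9, p=342, q=37

342/37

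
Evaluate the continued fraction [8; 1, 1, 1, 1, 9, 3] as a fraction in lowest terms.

1282/149

Using pₖ = aₖpₖ₋₁ + pₖ₋₂ and qₖ = aₖqₖ₋₁ + qₖ₋₂:
  k=0: a=8, p=8, q=1
  k=1: a=1, p=9, q=1
  k=2: a=1, p=17, q=2
  k=3: a=1, p=26, q=3
  k=4: a=1, p=43, q=5
  k=5: a=9, p=413, q=48
  k=6: a=3, p=1282, q=149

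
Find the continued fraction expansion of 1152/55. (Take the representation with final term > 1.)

[20; 1, 17, 3]

1152 = 20×55 + 52
55 = 1×52 + 3
52 = 17×3 + 1
3 = 3×1 + 0  (stop)
So 1152/55 = [20; 1, 17, 3].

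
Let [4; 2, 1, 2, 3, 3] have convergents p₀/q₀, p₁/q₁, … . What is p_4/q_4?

Using pₖ = aₖpₖ₋₁ + pₖ₋₂, qₖ = aₖqₖ₋₁ + qₖ₋₂ (with p₋₁=1, p₋₂=0, q₋₁=0, q₋₂=1):
  k=0: a=4, p=4, q=1
  k=1: a=2, p=9, q=2
  k=2: a=1, p=13, q=3
  k=3: a=2, p=35, q=8
  k=4: a=3, p=118, q=27

118/27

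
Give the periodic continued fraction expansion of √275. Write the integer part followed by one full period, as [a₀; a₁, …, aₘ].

[16; 1, 1, 2, 1, 1, 32]

a₀ = ⌊√275⌋ = 16.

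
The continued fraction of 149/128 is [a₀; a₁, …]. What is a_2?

149 = 1·128 + 21   →  a_0 = 1
128 = 6·21 + 2   →  a_1 = 6
21 = 10·2 + 1   →  a_2 = 10

10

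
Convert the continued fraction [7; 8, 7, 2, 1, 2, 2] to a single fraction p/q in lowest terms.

8113/1139

Fold from the inside: start with 2/1.
  2 + 1/2 = 5/2
  1 + 2/5 = 7/5
  2 + 5/7 = 19/7
  7 + 7/19 = 140/19
  8 + 19/140 = 1139/140
  7 + 140/1139 = 8113/1139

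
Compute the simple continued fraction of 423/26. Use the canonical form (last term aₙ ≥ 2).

423 = 16×26 + 7
26 = 3×7 + 5
7 = 1×5 + 2
5 = 2×2 + 1
2 = 2×1 + 0  (stop)
So 423/26 = [16; 3, 1, 2, 2].

[16; 3, 1, 2, 2]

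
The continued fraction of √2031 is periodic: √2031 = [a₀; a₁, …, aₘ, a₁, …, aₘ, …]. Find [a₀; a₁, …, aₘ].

[45; 15, 90]

a₀ = ⌊√2031⌋ = 45.
With m₀=0, d₀=1 and mₖ₊₁ = dₖaₖ − mₖ, dₖ₊₁ = (n − mₖ₊₁²)/dₖ, aₖ₊₁ = ⌊(a₀+mₖ₊₁)/dₖ₊₁⌋:
  k=1: m=45, d=6, a=15
  k=2: m=45, d=1, a=90
d=1 and a=2a₀=90 at k=2, so the next step gives (m, d) = (45, 6) again — its k=1 value — and the period has length 2.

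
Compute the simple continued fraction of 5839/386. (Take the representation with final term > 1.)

5839 = 15·386 + 49
386 = 7·49 + 43
49 = 1·43 + 6
43 = 7·6 + 1
6 = 6·1 + 0  (stop)
So 5839/386 = [15; 7, 1, 7, 6].

[15; 7, 1, 7, 6]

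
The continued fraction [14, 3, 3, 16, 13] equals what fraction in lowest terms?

Using pₖ = aₖpₖ₋₁ + pₖ₋₂ and qₖ = aₖqₖ₋₁ + qₖ₋₂:
  k=0: a=14, p=14, q=1
  k=1: a=3, p=43, q=3
  k=2: a=3, p=143, q=10
  k=3: a=16, p=2331, q=163
  k=4: a=13, p=30446, q=2129

30446/2129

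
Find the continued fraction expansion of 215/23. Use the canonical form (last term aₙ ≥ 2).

215 = 9*23 + 8
23 = 2*8 + 7
8 = 1*7 + 1
7 = 7*1 + 0  (stop)
So 215/23 = [9; 2, 1, 7].

[9; 2, 1, 7]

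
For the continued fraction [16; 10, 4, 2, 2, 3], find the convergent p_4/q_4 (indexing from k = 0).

3622/225

Using pₖ = aₖpₖ₋₁ + pₖ₋₂, qₖ = aₖqₖ₋₁ + qₖ₋₂ (with p₋₁=1, p₋₂=0, q₋₁=0, q₋₂=1):
  k=0: a=16, p=16, q=1
  k=1: a=10, p=161, q=10
  k=2: a=4, p=660, q=41
  k=3: a=2, p=1481, q=92
  k=4: a=2, p=3622, q=225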